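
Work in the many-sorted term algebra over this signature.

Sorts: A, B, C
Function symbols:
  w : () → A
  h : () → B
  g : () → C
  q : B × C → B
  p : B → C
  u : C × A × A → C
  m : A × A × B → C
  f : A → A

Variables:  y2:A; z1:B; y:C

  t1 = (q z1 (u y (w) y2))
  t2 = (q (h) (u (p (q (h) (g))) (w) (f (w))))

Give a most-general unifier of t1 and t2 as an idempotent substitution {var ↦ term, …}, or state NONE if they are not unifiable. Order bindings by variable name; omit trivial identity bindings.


{y ↦ (p (q (h) (g))), y2 ↦ (f (w)), z1 ↦ (h)}


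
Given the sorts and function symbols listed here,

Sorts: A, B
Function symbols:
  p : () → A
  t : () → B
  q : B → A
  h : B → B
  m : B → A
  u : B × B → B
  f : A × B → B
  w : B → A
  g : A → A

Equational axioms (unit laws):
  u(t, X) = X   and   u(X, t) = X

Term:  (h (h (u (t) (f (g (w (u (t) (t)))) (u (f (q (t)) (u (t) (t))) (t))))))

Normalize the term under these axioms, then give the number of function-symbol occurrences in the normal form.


1. (h (h (u (t) (f (g (w (u (t) (t)))) (u (f (q (t)) (u (t) (t))) (t))))))  →  (h (h (f (g (w (u (t) (t)))) (u (f (q (t)) (u (t) (t))) (t)))))
2. (h (h (f (g (w (u (t) (t)))) (u (f (q (t)) (u (t) (t))) (t)))))  →  (h (h (f (g (w (t))) (u (f (q (t)) (u (t) (t))) (t)))))
3. (h (h (f (g (w (t))) (u (f (q (t)) (u (t) (t))) (t)))))  →  (h (h (f (g (w (t))) (f (q (t)) (u (t) (t))))))
4. (h (h (f (g (w (t))) (f (q (t)) (u (t) (t))))))  →  (h (h (f (g (w (t))) (f (q (t)) (t)))))
normal form: (h (h (f (g (w (t))) (f (q (t)) (t)))))

size = 10


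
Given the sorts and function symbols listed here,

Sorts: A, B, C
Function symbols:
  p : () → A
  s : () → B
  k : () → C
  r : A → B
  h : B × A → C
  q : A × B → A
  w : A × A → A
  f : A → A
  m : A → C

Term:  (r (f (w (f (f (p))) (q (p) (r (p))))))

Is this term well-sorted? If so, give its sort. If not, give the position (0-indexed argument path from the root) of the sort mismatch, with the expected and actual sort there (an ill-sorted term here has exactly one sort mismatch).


          (p) : A
        (f (p)) : A
      (f (f (p))) : A
        (p) : A
          (p) : A
        (r (p)) : B
      (q (p) (r (p))) : A
    (w (f (f (p))) (q (p) (r (p)))) : A
  (f (w (f (f (p))) (q (p) (r (p))))) : A
(r (f (w (f (f (p))) (q (p) (r (p)))))) : B

well-sorted; sort = B


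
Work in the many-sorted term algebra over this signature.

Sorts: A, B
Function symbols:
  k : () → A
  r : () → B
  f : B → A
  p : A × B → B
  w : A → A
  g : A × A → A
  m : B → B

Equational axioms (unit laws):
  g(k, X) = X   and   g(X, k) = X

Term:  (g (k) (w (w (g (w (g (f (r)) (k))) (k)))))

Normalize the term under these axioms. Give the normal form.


normal form = (w (w (w (f (r)))))

1. (g (k) (w (w (g (w (g (f (r)) (k))) (k)))))  →  (w (w (g (w (g (f (r)) (k))) (k))))
2. (w (w (g (w (g (f (r)) (k))) (k))))  →  (w (w (w (g (f (r)) (k)))))
3. (w (w (w (g (f (r)) (k)))))  →  (w (w (w (f (r)))))


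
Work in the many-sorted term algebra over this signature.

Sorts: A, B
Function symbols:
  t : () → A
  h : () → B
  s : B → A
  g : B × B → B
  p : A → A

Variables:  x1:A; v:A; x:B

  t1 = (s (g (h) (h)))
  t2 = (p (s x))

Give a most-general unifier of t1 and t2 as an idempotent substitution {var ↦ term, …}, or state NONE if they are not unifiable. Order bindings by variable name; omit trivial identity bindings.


head clash or occurs-check failure — not unifiable

NONE (not unifiable)


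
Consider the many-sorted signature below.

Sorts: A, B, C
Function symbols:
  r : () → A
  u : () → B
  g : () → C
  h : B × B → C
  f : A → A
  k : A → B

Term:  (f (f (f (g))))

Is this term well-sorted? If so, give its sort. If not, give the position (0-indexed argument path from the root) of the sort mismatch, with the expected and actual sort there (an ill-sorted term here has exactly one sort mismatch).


ill-sorted at position [0, 0, 0]: expected A, got C

      (g) : C
    (f (g)) : ✗ arg 0 at [0, 0, 0] has sort C, expected A


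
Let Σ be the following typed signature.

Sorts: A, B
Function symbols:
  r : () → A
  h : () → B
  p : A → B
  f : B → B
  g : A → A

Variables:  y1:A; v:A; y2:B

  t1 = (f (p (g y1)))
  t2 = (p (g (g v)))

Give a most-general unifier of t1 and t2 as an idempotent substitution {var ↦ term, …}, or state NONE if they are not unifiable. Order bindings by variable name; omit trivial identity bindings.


head clash or occurs-check failure — not unifiable

NONE (not unifiable)


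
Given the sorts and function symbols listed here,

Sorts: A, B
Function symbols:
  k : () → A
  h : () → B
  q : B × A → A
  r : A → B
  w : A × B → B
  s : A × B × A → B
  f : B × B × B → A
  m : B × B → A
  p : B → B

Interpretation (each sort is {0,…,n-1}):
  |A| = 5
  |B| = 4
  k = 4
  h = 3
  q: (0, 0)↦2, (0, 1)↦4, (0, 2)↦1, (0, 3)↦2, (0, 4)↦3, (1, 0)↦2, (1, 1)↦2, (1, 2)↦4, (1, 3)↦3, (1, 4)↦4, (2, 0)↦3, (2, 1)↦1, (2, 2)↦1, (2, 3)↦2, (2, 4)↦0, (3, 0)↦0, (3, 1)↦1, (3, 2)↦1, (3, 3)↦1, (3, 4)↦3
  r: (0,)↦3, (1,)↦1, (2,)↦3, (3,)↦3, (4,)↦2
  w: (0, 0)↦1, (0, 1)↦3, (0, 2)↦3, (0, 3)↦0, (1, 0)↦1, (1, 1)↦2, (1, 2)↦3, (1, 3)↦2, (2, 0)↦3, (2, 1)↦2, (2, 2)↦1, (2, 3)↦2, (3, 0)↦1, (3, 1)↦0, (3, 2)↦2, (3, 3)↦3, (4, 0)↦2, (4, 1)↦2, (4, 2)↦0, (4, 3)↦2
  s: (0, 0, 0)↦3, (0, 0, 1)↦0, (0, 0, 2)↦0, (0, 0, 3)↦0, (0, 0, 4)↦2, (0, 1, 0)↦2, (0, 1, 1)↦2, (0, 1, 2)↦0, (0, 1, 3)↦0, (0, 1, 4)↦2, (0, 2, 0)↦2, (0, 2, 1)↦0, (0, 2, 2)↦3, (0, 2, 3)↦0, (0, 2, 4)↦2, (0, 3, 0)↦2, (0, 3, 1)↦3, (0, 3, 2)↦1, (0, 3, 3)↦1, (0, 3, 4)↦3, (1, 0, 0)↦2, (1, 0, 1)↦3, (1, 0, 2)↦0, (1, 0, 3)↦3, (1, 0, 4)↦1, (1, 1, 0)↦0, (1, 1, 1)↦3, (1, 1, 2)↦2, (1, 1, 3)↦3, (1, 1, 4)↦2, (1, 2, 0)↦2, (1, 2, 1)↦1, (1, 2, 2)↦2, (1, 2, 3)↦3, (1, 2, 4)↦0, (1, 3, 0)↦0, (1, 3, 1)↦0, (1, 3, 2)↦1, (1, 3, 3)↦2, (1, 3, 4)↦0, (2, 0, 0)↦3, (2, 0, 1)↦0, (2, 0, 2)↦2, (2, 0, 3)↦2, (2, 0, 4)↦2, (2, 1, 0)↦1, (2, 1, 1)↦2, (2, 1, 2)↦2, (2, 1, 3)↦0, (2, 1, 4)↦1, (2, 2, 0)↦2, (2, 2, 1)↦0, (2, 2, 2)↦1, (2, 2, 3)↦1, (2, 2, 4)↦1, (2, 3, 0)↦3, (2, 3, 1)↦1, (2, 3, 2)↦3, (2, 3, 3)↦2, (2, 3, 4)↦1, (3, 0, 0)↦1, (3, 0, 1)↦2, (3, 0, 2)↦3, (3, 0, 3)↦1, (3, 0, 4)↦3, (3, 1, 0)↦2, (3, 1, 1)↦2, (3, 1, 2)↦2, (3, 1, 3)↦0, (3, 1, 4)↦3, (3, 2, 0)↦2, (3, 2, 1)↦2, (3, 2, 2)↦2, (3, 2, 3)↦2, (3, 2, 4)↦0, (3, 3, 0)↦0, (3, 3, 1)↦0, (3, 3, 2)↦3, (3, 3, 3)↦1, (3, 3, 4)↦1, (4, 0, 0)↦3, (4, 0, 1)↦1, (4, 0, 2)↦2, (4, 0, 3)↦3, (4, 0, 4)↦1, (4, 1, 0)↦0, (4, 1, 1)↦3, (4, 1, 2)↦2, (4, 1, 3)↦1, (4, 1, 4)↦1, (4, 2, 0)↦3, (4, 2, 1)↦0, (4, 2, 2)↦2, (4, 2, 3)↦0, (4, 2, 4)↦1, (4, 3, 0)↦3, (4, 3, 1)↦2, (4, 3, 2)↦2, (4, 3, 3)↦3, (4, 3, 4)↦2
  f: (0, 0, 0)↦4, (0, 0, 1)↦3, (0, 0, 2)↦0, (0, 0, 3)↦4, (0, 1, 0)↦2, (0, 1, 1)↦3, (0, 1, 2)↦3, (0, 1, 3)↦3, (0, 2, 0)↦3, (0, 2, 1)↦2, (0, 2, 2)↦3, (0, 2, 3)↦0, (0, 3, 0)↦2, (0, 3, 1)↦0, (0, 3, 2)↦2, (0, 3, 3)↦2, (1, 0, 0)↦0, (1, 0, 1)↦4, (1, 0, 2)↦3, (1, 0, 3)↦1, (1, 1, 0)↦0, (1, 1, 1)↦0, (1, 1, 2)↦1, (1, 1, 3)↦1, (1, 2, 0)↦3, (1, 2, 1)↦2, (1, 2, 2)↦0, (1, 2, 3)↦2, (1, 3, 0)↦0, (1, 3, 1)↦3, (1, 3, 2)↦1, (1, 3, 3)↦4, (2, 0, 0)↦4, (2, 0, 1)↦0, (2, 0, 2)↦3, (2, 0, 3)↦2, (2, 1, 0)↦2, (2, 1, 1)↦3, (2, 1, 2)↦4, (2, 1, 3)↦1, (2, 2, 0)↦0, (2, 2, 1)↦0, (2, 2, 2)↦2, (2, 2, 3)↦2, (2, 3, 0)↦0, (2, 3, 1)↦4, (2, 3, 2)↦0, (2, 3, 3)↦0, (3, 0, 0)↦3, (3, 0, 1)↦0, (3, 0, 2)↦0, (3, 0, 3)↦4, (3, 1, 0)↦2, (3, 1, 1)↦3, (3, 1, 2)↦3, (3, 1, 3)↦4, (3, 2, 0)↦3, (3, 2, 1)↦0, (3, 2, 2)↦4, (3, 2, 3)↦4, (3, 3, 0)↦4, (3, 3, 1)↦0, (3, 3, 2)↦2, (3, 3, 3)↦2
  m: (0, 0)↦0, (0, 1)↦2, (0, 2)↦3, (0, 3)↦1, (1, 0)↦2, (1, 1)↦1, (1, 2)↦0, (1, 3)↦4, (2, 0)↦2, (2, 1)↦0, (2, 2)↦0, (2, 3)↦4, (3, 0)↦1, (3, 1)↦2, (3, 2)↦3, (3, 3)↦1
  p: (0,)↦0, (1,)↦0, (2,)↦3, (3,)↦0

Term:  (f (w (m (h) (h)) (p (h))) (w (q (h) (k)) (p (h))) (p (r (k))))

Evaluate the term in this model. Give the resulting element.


value = 1

  h = 3
  h = 3
  (m (h) (h)) = m(3, 3) = 1
  h = 3
  (p (h)) = p(3,) = 0
  (w (m (h) (h)) (p (h))) = w(1, 0) = 1
  h = 3
  k = 4
  (q (h) (k)) = q(3, 4) = 3
  h = 3
  (p (h)) = p(3,) = 0
  (w (q (h) (k)) (p (h))) = w(3, 0) = 1
  k = 4
  (r (k)) = r(4,) = 2
  (p (r (k))) = p(2,) = 3
  (f (w (m (h) (h)) (p (h))) (w (q (h) (k)) (p (h))) (p (r (k)))) = f(1, 1, 3) = 1


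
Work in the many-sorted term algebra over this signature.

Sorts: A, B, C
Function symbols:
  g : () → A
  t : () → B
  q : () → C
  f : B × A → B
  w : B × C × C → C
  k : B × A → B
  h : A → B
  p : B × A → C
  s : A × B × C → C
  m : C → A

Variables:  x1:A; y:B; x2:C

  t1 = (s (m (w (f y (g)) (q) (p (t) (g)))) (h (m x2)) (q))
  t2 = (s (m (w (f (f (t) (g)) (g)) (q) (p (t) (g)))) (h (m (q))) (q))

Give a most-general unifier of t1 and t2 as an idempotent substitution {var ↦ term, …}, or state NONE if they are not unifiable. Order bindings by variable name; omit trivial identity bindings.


{x2 ↦ (q), y ↦ (f (t) (g))}


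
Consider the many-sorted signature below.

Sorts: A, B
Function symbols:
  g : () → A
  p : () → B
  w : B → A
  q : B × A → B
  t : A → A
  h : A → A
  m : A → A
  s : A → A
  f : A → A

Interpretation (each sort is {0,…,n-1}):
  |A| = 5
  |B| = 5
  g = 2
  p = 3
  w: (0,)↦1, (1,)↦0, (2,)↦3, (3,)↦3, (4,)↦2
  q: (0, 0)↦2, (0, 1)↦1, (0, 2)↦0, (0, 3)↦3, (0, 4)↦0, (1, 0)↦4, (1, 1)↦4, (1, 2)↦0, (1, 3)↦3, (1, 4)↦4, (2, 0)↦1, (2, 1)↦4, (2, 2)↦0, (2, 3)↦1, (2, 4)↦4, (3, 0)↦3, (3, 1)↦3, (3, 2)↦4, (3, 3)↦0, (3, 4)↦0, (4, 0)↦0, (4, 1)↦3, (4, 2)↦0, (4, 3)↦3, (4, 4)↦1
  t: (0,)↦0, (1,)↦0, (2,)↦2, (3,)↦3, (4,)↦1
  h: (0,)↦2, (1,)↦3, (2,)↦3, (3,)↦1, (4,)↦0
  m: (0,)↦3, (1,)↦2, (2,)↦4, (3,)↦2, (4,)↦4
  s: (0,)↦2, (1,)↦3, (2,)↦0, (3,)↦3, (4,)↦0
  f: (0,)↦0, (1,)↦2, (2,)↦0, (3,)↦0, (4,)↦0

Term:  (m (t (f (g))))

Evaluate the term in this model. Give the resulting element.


  g = 2
  (f (g)) = f(2,) = 0
  (t (f (g))) = t(0,) = 0
  (m (t (f (g)))) = m(0,) = 3

value = 3


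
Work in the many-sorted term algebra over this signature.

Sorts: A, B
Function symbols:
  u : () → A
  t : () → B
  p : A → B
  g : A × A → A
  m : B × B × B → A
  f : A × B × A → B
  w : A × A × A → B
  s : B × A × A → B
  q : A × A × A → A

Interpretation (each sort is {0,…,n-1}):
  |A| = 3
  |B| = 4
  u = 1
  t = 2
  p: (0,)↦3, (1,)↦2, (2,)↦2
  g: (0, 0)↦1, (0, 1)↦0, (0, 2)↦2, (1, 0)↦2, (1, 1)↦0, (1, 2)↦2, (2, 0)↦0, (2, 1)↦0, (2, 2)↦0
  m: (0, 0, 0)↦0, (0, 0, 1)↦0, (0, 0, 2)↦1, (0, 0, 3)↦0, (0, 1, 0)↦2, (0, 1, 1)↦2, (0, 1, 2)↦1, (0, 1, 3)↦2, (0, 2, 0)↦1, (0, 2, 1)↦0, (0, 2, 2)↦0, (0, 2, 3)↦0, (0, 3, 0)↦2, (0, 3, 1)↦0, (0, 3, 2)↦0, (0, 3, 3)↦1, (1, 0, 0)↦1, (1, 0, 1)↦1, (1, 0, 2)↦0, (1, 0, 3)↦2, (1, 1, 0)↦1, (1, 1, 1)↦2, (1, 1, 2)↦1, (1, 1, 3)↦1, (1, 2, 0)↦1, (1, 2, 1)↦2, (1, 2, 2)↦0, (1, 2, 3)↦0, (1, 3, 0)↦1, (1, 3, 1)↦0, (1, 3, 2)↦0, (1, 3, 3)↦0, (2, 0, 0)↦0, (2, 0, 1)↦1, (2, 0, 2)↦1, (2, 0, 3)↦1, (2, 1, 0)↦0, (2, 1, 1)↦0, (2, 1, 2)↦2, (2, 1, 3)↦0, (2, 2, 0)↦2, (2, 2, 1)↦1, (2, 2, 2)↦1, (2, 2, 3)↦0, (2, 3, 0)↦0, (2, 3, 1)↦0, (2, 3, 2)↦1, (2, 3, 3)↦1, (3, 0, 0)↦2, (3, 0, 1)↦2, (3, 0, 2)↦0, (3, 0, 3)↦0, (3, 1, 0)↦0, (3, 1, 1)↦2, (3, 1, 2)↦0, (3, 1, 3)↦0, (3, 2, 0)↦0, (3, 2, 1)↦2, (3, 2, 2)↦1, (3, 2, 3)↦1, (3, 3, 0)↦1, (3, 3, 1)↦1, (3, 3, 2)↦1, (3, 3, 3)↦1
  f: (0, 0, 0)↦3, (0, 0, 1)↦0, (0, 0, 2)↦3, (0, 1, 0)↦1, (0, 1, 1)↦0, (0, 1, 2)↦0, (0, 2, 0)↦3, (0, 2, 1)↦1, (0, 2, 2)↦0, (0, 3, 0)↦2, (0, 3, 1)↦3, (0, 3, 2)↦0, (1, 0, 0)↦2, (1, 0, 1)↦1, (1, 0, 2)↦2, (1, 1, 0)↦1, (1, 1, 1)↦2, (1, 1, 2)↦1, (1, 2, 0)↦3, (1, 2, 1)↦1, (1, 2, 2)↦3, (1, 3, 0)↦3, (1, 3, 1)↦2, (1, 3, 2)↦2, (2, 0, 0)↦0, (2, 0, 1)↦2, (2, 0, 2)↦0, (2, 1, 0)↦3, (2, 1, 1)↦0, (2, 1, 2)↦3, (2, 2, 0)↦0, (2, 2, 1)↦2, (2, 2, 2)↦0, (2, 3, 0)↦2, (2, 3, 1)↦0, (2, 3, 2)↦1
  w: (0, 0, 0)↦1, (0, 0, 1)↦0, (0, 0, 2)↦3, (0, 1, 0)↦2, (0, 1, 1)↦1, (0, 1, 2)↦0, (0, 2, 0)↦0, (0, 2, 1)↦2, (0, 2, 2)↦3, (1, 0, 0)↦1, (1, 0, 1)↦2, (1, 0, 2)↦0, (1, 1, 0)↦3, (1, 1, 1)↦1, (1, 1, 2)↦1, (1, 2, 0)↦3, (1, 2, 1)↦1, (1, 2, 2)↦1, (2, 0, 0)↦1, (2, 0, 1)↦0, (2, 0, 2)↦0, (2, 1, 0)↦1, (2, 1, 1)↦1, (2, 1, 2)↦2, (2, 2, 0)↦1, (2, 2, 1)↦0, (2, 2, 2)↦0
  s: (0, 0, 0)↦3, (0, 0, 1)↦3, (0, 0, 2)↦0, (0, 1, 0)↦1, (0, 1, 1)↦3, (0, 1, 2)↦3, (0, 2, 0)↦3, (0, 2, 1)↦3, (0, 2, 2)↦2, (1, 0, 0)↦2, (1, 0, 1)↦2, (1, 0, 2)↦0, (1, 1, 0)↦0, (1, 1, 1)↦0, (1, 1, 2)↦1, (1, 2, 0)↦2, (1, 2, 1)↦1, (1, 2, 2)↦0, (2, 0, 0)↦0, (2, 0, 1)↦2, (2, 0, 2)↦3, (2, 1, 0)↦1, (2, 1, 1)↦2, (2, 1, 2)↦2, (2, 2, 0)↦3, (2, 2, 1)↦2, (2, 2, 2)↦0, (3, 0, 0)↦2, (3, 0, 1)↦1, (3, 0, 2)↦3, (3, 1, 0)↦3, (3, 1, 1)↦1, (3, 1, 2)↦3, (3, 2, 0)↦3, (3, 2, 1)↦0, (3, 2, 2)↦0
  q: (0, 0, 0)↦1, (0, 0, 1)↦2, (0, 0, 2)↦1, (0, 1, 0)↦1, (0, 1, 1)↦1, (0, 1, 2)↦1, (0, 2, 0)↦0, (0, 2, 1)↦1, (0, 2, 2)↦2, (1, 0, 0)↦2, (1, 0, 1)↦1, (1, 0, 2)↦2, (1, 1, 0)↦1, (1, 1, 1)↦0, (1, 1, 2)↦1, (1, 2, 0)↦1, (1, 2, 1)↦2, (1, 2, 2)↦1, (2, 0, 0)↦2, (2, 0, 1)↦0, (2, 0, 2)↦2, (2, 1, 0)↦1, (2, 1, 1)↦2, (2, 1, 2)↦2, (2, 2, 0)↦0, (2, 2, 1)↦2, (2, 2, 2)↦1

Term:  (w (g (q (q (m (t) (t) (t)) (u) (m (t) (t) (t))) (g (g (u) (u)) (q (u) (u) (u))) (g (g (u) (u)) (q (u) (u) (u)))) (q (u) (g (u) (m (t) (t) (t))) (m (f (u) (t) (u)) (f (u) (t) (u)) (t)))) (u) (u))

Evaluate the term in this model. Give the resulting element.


value = 1

  t = 2
  t = 2
  t = 2
  (m (t) (t) (t)) = m(2, 2, 2) = 1
  u = 1
  t = 2
  t = 2
  t = 2
  (m (t) (t) (t)) = m(2, 2, 2) = 1
  (q (m (t) (t) (t)) (u) (m (t) (t) (t))) = q(1, 1, 1) = 0
  u = 1
  u = 1
  (g (u) (u)) = g(1, 1) = 0
  u = 1
  u = 1
  u = 1
  (q (u) (u) (u)) = q(1, 1, 1) = 0
  (g (g (u) (u)) (q (u) (u) (u))) = g(0, 0) = 1
  u = 1
  u = 1
  (g (u) (u)) = g(1, 1) = 0
  u = 1
  u = 1
  u = 1
  (q (u) (u) (u)) = q(1, 1, 1) = 0
  (g (g (u) (u)) (q (u) (u) (u))) = g(0, 0) = 1
  (q (q (m (t) (t) (t)) (u) (m (t) (t) (t))) (g (g (u) (u)) (q (u) (u) (u))) (g (g (u) (u)) (q (u) (u) (u)))) = q(0, 1, 1) = 1
  u = 1
  u = 1
  t = 2
  t = 2
  t = 2
  (m (t) (t) (t)) = m(2, 2, 2) = 1
  (g (u) (m (t) (t) (t))) = g(1, 1) = 0
  u = 1
  t = 2
  u = 1
  (f (u) (t) (u)) = f(1, 2, 1) = 1
  u = 1
  t = 2
  u = 1
  (f (u) (t) (u)) = f(1, 2, 1) = 1
  t = 2
  (m (f (u) (t) (u)) (f (u) (t) (u)) (t)) = m(1, 1, 2) = 1
  (q (u) (g (u) (m (t) (t) (t))) (m (f (u) (t) (u)) (f (u) (t) (u)) (t))) = q(1, 0, 1) = 1
  (g (q (q (m (t) (t) (t)) (u) (m (t) (t) (t))) (g (g (u) (u)) (q (u) (u) (u))) (g (g (u) (u)) (q (u) (u) (u)))) (q (u) (g (u) (m (t) (t) (t))) (m (f (u) (t) (u)) (f (u) (t) (u)) (t)))) = g(1, 1) = 0
  u = 1
  u = 1
  (w (g (q (q (m (t) (t) (t)) (u) (m (t) (t) (t))) (g (g (u) (u)) (q (u) (u) (u))) (g (g (u) (u)) (q (u) (u) (u)))) (q (u) (g (u) (m (t) (t) (t))) (m (f (u) (t) (u)) (f (u) (t) (u)) (t)))) (u) (u)) = w(0, 1, 1) = 1


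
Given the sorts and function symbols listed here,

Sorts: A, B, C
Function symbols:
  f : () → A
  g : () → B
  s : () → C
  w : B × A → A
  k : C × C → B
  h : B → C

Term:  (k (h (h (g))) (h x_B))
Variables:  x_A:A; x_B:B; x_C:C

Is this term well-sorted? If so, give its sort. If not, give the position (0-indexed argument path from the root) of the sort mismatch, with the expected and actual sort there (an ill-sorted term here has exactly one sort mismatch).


ill-sorted at position [0, 0]: expected B, got C

      (g) : B
    (h (g)) : C
  (h (h (g))) : ✗ arg 0 at [0, 0] has sort C, expected B
    x_B : B
  (h x_B) : C


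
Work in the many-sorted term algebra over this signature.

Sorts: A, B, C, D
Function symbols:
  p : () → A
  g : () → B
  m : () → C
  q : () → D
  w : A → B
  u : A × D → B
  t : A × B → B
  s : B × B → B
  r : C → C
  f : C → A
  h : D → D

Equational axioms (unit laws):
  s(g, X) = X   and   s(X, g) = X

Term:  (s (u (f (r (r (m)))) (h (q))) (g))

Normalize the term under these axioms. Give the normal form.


1. (s (u (f (r (r (m)))) (h (q))) (g))  →  (u (f (r (r (m)))) (h (q)))

normal form = (u (f (r (r (m)))) (h (q)))


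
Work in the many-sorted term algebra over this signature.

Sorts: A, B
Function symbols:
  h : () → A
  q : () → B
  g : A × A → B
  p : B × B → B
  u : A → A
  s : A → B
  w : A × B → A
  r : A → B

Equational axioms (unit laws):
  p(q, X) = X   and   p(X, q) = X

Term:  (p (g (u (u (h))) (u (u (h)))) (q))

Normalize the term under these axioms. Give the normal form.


normal form = (g (u (u (h))) (u (u (h))))

1. (p (g (u (u (h))) (u (u (h)))) (q))  →  (g (u (u (h))) (u (u (h))))


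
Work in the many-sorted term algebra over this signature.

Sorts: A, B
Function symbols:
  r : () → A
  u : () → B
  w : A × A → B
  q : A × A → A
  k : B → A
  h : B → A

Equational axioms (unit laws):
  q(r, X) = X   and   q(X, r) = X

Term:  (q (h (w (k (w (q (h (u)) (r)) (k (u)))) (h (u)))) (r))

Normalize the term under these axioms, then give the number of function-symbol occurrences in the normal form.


size = 10

1. (q (h (w (k (w (q (h (u)) (r)) (k (u)))) (h (u)))) (r))  →  (h (w (k (w (q (h (u)) (r)) (k (u)))) (h (u))))
2. (h (w (k (w (q (h (u)) (r)) (k (u)))) (h (u))))  →  (h (w (k (w (h (u)) (k (u)))) (h (u))))
normal form: (h (w (k (w (h (u)) (k (u)))) (h (u))))


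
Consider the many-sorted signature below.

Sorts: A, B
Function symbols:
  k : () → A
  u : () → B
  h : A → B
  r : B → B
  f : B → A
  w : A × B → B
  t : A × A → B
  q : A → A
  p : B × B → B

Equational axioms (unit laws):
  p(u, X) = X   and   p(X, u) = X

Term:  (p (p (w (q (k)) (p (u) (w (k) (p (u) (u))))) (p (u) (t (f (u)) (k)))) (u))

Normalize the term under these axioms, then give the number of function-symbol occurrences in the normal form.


1. (p (p (w (q (k)) (p (u) (w (k) (p (u) (u))))) (p (u) (t (f (u)) (k)))) (u))  →  (p (w (q (k)) (p (u) (w (k) (p (u) (u))))) (p (u) (t (f (u)) (k))))
2. (p (w (q (k)) (p (u) (w (k) (p (u) (u))))) (p (u) (t (f (u)) (k))))  →  (p (w (q (k)) (w (k) (p (u) (u)))) (p (u) (t (f (u)) (k))))
3. (p (w (q (k)) (w (k) (p (u) (u)))) (p (u) (t (f (u)) (k))))  →  (p (w (q (k)) (w (k) (u))) (p (u) (t (f (u)) (k))))
4. (p (w (q (k)) (w (k) (u))) (p (u) (t (f (u)) (k))))  →  (p (w (q (k)) (w (k) (u))) (t (f (u)) (k)))
normal form: (p (w (q (k)) (w (k) (u))) (t (f (u)) (k)))

size = 11


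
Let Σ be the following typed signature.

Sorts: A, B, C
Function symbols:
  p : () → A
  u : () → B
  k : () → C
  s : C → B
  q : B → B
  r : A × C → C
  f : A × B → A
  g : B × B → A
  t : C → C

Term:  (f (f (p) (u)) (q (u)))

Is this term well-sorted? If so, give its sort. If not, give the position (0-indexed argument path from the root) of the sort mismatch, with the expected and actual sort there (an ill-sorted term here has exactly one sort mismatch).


    (p) : A
    (u) : B
  (f (p) (u)) : A
    (u) : B
  (q (u)) : B
(f (f (p) (u)) (q (u))) : A

well-sorted; sort = A


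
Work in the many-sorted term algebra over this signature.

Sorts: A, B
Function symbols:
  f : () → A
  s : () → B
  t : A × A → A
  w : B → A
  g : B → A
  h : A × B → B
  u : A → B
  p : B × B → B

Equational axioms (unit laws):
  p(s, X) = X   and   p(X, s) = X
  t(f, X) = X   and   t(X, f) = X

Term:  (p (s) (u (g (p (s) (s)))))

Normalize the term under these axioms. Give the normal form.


normal form = (u (g (s)))

1. (p (s) (u (g (p (s) (s)))))  →  (u (g (p (s) (s))))
2. (u (g (p (s) (s))))  →  (u (g (s)))


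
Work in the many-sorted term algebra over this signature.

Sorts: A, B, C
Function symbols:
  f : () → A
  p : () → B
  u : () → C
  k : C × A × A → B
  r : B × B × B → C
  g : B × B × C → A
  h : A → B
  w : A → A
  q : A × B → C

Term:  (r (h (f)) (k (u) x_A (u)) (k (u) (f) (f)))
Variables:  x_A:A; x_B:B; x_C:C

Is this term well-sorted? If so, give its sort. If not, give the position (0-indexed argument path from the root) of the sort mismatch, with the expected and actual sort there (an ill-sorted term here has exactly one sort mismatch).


ill-sorted at position [1, 2]: expected A, got C

    (f) : A
  (h (f)) : B
    (u) : C
    x_A : A
    (u) : C
  (k (u) x_A (u)) : ✗ arg 2 at [1, 2] has sort C, expected A
    (u) : C
    (f) : A
    (f) : A
  (k (u) (f) (f)) : B


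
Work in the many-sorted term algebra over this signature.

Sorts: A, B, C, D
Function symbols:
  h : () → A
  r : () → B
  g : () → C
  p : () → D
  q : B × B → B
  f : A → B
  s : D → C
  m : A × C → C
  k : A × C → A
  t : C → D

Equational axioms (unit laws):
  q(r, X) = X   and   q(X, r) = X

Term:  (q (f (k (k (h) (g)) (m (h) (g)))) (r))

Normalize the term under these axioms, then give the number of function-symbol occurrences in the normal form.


size = 8

1. (q (f (k (k (h) (g)) (m (h) (g)))) (r))  →  (f (k (k (h) (g)) (m (h) (g))))
normal form: (f (k (k (h) (g)) (m (h) (g))))


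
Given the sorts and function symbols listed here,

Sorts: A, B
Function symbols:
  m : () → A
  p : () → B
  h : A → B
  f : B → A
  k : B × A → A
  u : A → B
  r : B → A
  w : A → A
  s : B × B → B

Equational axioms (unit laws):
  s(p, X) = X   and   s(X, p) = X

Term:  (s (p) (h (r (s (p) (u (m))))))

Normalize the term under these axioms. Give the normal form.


normal form = (h (r (u (m))))

1. (s (p) (h (r (s (p) (u (m))))))  →  (h (r (s (p) (u (m)))))
2. (h (r (s (p) (u (m)))))  →  (h (r (u (m))))


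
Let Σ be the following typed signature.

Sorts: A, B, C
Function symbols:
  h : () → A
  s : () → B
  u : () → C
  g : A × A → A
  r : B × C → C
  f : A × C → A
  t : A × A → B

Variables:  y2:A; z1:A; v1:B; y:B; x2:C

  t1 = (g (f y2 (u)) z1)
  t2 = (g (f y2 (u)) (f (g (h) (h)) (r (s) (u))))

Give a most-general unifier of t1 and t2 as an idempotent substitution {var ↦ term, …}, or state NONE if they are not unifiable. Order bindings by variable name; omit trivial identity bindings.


{z1 ↦ (f (g (h) (h)) (r (s) (u)))}


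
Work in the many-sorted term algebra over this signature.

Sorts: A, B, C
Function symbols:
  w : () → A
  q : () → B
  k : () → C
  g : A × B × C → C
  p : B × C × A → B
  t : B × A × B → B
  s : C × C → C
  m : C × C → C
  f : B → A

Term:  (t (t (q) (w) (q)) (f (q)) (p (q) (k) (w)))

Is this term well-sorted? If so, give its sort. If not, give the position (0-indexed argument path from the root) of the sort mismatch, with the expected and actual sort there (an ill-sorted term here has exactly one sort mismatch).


well-sorted; sort = B

    (q) : B
    (w) : A
    (q) : B
  (t (q) (w) (q)) : B
    (q) : B
  (f (q)) : A
    (q) : B
    (k) : C
    (w) : A
  (p (q) (k) (w)) : B
(t (t (q) (w) (q)) (f (q)) (p (q) (k) (w))) : B


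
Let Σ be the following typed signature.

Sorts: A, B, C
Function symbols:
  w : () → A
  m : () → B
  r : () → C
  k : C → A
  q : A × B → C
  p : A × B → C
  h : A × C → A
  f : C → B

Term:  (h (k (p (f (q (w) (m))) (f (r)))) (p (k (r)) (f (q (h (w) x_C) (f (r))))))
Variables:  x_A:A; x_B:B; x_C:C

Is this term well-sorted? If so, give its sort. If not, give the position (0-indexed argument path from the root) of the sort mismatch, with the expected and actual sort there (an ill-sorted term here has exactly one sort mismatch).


          (w) : A
          (m) : B
        (q (w) (m)) : C
      (f (q (w) (m))) : B
        (r) : C
      (f (r)) : B
    (p (f (q (w) (m))) (f (r))) : ✗ arg 0 at [0, 0, 0] has sort B, expected A
      (r) : C
    (k (r)) : A
          (w) : A
          x_C : C
        (h (w) x_C) : A
          (r) : C
        (f (r)) : B
      (q (h (w) x_C) (f (r))) : C
    (f (q (h (w) x_C) (f (r)))) : B
  (p (k (r)) (f (q (h (w) x_C) (f (r))))) : C

ill-sorted at position [0, 0, 0]: expected A, got B


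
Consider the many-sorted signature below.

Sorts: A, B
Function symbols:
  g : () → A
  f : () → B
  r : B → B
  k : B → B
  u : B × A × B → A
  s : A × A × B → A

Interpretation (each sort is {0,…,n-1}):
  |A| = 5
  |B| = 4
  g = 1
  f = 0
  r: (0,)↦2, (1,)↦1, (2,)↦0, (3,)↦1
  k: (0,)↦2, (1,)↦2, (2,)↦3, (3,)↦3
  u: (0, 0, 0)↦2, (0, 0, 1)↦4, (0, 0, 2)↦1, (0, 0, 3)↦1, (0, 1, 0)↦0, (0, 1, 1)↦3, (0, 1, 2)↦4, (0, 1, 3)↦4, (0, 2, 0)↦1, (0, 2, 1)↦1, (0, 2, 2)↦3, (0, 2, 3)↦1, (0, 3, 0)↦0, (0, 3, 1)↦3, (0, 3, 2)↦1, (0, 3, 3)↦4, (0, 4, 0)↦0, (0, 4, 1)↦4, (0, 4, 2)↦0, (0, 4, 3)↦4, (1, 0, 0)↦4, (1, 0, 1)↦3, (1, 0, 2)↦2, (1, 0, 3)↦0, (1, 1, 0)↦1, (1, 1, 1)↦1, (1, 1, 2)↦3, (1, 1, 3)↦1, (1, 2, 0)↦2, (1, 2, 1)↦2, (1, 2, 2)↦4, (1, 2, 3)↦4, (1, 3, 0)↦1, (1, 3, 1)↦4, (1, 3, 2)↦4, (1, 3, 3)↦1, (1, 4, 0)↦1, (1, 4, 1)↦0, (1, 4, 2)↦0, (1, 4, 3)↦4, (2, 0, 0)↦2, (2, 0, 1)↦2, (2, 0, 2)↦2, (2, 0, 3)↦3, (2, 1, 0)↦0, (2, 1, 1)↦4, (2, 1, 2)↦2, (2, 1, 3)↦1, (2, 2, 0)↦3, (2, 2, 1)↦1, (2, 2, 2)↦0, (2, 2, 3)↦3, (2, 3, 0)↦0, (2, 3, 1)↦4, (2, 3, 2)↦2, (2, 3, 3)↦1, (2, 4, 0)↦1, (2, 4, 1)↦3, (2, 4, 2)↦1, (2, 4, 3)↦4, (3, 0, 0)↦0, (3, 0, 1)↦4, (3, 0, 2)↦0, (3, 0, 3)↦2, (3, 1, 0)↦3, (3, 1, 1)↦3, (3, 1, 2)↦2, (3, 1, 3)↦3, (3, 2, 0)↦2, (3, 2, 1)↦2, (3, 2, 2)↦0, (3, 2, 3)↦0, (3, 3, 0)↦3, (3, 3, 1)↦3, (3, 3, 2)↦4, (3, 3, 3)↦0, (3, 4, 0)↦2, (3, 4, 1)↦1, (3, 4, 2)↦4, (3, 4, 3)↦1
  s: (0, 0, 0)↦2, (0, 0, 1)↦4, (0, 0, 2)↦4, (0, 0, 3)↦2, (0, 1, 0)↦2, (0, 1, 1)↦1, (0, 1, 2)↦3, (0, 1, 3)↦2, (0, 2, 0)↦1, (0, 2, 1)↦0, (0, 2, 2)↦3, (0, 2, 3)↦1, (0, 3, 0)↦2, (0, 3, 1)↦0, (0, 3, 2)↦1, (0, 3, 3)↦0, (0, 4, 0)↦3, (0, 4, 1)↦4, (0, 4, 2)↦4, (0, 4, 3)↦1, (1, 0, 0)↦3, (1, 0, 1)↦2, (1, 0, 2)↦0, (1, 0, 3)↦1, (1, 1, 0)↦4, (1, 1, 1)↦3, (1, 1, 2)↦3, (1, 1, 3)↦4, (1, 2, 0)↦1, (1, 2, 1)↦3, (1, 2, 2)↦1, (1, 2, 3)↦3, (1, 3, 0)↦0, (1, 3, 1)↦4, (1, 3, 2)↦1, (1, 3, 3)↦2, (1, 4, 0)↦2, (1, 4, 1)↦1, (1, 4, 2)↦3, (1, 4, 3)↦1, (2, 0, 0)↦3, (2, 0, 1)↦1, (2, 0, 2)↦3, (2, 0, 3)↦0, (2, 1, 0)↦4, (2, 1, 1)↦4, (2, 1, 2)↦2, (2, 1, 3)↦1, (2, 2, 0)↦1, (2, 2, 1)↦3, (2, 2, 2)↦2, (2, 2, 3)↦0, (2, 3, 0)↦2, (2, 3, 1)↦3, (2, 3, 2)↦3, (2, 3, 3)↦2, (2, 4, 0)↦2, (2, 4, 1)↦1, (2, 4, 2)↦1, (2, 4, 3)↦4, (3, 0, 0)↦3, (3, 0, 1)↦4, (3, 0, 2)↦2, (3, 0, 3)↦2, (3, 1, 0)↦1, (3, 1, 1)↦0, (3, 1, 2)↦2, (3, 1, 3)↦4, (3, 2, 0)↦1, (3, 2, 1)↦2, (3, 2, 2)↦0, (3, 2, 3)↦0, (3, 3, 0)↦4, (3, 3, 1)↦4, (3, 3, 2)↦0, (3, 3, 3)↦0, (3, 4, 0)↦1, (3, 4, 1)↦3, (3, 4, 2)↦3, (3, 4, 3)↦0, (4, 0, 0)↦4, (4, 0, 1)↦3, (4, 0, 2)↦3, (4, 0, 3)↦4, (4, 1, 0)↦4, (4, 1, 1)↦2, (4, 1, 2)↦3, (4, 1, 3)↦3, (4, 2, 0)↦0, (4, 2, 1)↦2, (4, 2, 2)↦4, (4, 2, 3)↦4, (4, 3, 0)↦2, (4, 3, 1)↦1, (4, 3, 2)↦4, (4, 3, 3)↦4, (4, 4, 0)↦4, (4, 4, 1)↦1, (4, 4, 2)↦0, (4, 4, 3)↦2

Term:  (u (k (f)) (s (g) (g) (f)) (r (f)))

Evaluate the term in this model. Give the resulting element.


  f = 0
  (k (f)) = k(0,) = 2
  g = 1
  g = 1
  f = 0
  (s (g) (g) (f)) = s(1, 1, 0) = 4
  f = 0
  (r (f)) = r(0,) = 2
  (u (k (f)) (s (g) (g) (f)) (r (f))) = u(2, 4, 2) = 1

value = 1


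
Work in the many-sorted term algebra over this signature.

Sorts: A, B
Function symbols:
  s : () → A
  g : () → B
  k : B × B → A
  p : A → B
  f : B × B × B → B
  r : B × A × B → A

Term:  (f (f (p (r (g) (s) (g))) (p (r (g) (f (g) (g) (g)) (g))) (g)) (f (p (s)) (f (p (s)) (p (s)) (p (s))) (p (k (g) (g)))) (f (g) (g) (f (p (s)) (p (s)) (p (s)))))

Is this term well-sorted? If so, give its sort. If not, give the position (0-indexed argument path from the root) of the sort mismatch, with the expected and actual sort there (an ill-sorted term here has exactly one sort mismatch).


        (g) : B
        (s) : A
        (g) : B
      (r (g) (s) (g)) : A
    (p (r (g) (s) (g))) : B
        (g) : B
          (g) : B
          (g) : B
          (g) : B
        (f (g) (g) (g)) : B
        (g) : B
      (r (g) (f (g) (g) (g)) (g)) : ✗ arg 1 at [0, 1, 0, 1] has sort B, expected A
    (g) : B
      (s) : A
    (p (s)) : B
        (s) : A
      (p (s)) : B
        (s) : A
      (p (s)) : B
        (s) : A
      (p (s)) : B
    (f (p (s)) (p (s)) (p (s))) : B
        (g) : B
        (g) : B
      (k (g) (g)) : A
    (p (k (g) (g))) : B
  (f (p (s)) (f (p (s)) (p (s)) (p (s))) (p (k (g) (g)))) : B
    (g) : B
    (g) : B
        (s) : A
      (p (s)) : B
        (s) : A
      (p (s)) : B
        (s) : A
      (p (s)) : B
    (f (p (s)) (p (s)) (p (s))) : B
  (f (g) (g) (f (p (s)) (p (s)) (p (s)))) : B

ill-sorted at position [0, 1, 0, 1]: expected A, got B


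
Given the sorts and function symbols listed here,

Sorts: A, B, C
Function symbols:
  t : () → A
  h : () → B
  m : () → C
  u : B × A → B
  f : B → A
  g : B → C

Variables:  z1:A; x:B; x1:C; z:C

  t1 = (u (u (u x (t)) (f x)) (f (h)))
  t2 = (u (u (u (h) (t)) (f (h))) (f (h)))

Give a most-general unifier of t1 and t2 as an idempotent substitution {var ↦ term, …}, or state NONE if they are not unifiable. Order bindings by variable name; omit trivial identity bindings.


{x ↦ (h)}


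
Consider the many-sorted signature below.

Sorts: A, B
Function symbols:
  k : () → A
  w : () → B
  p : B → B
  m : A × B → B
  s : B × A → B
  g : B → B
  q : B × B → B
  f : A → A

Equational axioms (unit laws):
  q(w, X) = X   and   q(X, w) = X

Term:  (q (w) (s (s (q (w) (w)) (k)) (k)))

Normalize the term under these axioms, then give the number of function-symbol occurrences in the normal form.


size = 5

1. (q (w) (s (s (q (w) (w)) (k)) (k)))  →  (s (s (q (w) (w)) (k)) (k))
2. (s (s (q (w) (w)) (k)) (k))  →  (s (s (w) (k)) (k))
normal form: (s (s (w) (k)) (k))


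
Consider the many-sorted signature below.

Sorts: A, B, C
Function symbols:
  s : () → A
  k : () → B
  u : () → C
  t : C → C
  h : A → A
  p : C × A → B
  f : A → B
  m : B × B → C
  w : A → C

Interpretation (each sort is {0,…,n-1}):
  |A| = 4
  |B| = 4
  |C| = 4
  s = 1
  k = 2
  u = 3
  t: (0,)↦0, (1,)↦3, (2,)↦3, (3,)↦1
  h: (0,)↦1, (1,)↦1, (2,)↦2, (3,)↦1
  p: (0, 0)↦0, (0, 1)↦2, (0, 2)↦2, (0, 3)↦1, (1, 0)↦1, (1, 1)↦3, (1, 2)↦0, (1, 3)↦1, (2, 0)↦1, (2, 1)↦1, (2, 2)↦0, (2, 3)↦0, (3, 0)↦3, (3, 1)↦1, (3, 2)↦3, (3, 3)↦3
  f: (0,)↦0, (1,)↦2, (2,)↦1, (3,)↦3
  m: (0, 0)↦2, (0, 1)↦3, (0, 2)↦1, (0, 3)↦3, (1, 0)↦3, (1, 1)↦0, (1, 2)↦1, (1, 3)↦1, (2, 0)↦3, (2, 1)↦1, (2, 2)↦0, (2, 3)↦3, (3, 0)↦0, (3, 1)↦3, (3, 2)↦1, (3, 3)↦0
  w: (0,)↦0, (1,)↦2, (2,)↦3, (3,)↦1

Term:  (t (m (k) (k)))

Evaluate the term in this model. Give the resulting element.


value = 0

  k = 2
  k = 2
  (m (k) (k)) = m(2, 2) = 0
  (t (m (k) (k))) = t(0,) = 0


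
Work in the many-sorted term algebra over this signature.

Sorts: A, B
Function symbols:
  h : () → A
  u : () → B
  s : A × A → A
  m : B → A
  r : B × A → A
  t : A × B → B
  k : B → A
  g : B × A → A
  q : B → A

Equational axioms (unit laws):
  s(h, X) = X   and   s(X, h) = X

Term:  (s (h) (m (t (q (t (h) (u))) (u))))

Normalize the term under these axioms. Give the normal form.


1. (s (h) (m (t (q (t (h) (u))) (u))))  →  (m (t (q (t (h) (u))) (u)))

normal form = (m (t (q (t (h) (u))) (u)))


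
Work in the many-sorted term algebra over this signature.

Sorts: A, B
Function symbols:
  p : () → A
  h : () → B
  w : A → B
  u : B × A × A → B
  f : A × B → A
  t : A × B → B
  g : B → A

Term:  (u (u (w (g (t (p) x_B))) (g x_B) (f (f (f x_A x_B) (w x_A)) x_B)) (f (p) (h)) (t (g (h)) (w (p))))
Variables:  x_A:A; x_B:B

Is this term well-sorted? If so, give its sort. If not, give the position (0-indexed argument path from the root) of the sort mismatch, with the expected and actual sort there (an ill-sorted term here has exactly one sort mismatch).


          (p) : A
          x_B : B
        (t (p) x_B) : B
      (g (t (p) x_B)) : A
    (w (g (t (p) x_B))) : B
      x_B : B
    (g x_B) : A
          x_A : A
          x_B : B
        (f x_A x_B) : A
          x_A : A
        (w x_A) : B
      (f (f x_A x_B) (w x_A)) : A
      x_B : B
    (f (f (f x_A x_B) (w x_A)) x_B) : A
  (u (w (g (t (p) x_B))) (g x_B) (f (f (f x_A x_B) (w x_A)) x_B)) : B
    (p) : A
    (h) : B
  (f (p) (h)) : A
      (h) : B
    (g (h)) : A
      (p) : A
    (w (p)) : B
  (t (g (h)) (w (p))) : B
(u (u (w (g (t (p) x_B))) (g x_B) (f (f (f x_A x_B) (w x_A)) x_B)) (f (p) (h)) (t (g (h)) (w (p)))) : ✗ arg 2 at [2] has sort B, expected A

ill-sorted at position [2]: expected A, got B


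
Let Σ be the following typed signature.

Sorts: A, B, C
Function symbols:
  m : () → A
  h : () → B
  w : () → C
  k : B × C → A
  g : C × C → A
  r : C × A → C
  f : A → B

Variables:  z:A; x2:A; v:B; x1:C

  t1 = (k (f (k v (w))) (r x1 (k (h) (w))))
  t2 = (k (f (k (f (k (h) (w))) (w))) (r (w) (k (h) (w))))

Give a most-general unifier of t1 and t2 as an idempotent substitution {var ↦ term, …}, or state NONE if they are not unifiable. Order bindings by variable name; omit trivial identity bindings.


{v ↦ (f (k (h) (w))), x1 ↦ (w)}


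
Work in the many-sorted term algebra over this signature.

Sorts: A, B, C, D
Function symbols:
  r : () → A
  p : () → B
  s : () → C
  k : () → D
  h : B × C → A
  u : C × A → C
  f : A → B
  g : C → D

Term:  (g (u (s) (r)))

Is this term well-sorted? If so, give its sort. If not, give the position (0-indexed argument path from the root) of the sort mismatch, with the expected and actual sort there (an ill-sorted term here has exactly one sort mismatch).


    (s) : C
    (r) : A
  (u (s) (r)) : C
(g (u (s) (r))) : D

well-sorted; sort = D


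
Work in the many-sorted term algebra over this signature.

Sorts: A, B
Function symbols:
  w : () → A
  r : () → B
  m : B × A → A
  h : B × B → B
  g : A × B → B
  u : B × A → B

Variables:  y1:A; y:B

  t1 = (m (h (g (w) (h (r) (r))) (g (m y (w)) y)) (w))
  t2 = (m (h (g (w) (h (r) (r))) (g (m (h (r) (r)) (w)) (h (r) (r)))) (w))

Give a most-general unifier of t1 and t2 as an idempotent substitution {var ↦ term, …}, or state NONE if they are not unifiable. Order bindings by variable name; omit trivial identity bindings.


{y ↦ (h (r) (r))}


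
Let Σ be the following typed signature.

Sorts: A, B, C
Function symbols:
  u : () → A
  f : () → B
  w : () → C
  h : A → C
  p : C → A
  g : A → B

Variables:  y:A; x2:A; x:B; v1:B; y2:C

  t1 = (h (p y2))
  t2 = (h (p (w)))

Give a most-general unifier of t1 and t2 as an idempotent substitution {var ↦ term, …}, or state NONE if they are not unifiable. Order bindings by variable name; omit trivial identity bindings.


{y2 ↦ (w)}


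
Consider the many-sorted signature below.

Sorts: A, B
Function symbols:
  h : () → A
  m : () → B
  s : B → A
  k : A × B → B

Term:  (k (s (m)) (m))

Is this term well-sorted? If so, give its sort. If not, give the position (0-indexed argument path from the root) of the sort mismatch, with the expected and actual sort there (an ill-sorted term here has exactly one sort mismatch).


well-sorted; sort = B

    (m) : B
  (s (m)) : A
  (m) : B
(k (s (m)) (m)) : B


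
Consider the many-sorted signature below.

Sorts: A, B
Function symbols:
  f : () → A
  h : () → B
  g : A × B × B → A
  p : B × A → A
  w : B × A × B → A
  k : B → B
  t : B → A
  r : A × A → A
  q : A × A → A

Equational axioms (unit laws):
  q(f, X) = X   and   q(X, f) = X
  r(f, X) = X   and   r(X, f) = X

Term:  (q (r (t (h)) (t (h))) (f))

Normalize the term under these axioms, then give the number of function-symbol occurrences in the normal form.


1. (q (r (t (h)) (t (h))) (f))  →  (r (t (h)) (t (h)))
normal form: (r (t (h)) (t (h)))

size = 5


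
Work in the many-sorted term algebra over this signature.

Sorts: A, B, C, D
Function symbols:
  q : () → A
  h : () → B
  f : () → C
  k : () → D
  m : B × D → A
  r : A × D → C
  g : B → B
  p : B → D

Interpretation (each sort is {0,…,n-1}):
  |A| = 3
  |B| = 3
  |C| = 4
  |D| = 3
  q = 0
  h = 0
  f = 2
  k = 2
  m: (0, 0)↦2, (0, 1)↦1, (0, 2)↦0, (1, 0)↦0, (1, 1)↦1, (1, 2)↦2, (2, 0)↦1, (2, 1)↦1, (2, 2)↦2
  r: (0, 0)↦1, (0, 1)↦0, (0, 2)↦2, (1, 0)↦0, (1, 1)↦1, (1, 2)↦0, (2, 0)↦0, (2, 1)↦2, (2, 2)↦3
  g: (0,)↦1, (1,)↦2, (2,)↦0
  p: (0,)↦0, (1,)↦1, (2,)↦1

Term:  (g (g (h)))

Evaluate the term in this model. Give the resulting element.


value = 2

  h = 0
  (g (h)) = g(0,) = 1
  (g (g (h))) = g(1,) = 2


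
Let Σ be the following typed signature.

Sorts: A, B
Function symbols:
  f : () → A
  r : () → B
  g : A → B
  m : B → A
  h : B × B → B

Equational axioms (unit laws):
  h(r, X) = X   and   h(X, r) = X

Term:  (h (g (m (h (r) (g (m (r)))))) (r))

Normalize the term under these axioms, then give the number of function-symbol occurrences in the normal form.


1. (h (g (m (h (r) (g (m (r)))))) (r))  →  (g (m (h (r) (g (m (r))))))
2. (g (m (h (r) (g (m (r))))))  →  (g (m (g (m (r)))))
normal form: (g (m (g (m (r)))))

size = 5


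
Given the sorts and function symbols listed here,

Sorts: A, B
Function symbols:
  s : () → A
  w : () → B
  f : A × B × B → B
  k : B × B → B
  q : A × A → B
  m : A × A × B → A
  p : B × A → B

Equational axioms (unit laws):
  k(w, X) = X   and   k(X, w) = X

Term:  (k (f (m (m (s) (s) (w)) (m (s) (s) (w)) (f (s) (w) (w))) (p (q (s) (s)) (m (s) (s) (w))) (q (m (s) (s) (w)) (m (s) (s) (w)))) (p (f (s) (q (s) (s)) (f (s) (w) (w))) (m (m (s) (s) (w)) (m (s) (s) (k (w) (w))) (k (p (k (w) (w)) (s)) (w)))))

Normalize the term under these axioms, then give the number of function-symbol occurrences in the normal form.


1. (k (f (m (m (s) (s) (w)) (m (s) (s) (w)) (f (s) (w) (w))) (p (q (s) (s)) (m (s) (s) (w))) (q (m (s) (s) (w)) (m (s) (s) (w)))) (p (f (s) (q (s) (s)) (f (s) (w) (w))) (m (m (s) (s) (w)) (m (s) (s) (k (w) (w))) (k (p (k (w) (w)) (s)) (w)))))  →  (k (f (m (m (s) (s) (w)) (m (s) (s) (w)) (f (s) (w) (w))) (p (q (s) (s)) (m (s) (s) (w))) (q (m (s) (s) (w)) (m (s) (s) (w)))) (p (f (s) (q (s) (s)) (f (s) (w) (w))) (m (m (s) (s) (w)) (m (s) (s) (w)) (k (p (k (w) (w)) (s)) (w)))))
2. (k (f (m (m (s) (s) (w)) (m (s) (s) (w)) (f (s) (w) (w))) (p (q (s) (s)) (m (s) (s) (w))) (q (m (s) (s) (w)) (m (s) (s) (w)))) (p (f (s) (q (s) (s)) (f (s) (w) (w))) (m (m (s) (s) (w)) (m (s) (s) (w)) (k (p (k (w) (w)) (s)) (w)))))  →  (k (f (m (m (s) (s) (w)) (m (s) (s) (w)) (f (s) (w) (w))) (p (q (s) (s)) (m (s) (s) (w))) (q (m (s) (s) (w)) (m (s) (s) (w)))) (p (f (s) (q (s) (s)) (f (s) (w) (w))) (m (m (s) (s) (w)) (m (s) (s) (w)) (p (k (w) (w)) (s)))))
3. (k (f (m (m (s) (s) (w)) (m (s) (s) (w)) (f (s) (w) (w))) (p (q (s) (s)) (m (s) (s) (w))) (q (m (s) (s) (w)) (m (s) (s) (w)))) (p (f (s) (q (s) (s)) (f (s) (w) (w))) (m (m (s) (s) (w)) (m (s) (s) (w)) (p (k (w) (w)) (s)))))  →  (k (f (m (m (s) (s) (w)) (m (s) (s) (w)) (f (s) (w) (w))) (p (q (s) (s)) (m (s) (s) (w))) (q (m (s) (s) (w)) (m (s) (s) (w)))) (p (f (s) (q (s) (s)) (f (s) (w) (w))) (m (m (s) (s) (w)) (m (s) (s) (w)) (p (w) (s)))))
normal form: (k (f (m (m (s) (s) (w)) (m (s) (s) (w)) (f (s) (w) (w))) (p (q (s) (s)) (m (s) (s) (w))) (q (m (s) (s) (w)) (m (s) (s) (w)))) (p (f (s) (q (s) (s)) (f (s) (w) (w))) (m (m (s) (s) (w)) (m (s) (s) (w)) (p (w) (s)))))

size = 54


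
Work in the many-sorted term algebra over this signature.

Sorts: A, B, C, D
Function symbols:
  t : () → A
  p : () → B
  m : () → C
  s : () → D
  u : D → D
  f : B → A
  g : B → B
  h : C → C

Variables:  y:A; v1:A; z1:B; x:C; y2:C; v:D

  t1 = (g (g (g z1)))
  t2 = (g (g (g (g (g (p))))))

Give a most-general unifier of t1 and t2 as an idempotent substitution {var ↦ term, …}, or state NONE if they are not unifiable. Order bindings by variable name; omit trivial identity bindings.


{z1 ↦ (g (g (p)))}
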